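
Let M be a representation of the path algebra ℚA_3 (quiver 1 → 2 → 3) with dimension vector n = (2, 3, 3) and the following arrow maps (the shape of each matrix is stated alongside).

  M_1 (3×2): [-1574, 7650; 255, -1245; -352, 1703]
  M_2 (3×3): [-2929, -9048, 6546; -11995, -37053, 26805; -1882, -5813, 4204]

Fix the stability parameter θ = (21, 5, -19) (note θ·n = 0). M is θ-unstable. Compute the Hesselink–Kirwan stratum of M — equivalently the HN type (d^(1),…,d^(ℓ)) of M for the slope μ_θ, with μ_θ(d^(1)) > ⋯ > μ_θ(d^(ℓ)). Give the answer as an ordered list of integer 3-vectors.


Via rank(M_{q-1}∘⋯∘M_p): M ≅ I[1,3]^2, I[2,3].
μ_θ-semistable layers: μ^(1)=7/3; μ^(2)=-7

((2, 2, 2); (0, 1, 1))


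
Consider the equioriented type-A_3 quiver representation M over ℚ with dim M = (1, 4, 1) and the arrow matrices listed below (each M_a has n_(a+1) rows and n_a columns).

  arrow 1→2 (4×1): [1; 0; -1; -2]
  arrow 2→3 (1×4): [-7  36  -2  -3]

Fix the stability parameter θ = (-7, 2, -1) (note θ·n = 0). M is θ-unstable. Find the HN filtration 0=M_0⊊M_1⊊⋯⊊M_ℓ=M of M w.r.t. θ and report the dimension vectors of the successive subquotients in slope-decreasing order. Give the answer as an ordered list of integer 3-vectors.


Interval decomposition of M: I[1,3], I[2,2]^3.
HN type (ℓ=3): μ^(1)=2; μ^(2)=1/2; μ^(3)=-7

((0, 3, 0); (0, 1, 1); (1, 0, 0))


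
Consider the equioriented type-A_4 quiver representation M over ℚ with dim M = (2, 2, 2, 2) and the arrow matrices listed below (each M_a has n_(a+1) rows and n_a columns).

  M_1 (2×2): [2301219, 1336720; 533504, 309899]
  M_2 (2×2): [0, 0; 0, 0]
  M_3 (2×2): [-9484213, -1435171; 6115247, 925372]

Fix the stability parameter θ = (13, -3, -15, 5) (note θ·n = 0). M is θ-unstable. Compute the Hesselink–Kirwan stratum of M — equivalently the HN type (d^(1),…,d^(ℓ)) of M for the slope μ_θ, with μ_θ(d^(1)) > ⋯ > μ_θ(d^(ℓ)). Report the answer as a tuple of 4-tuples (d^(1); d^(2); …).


Barcode: M ≅ I[1,2]^2, I[3,4]^2. HN layers by μ_θ (2 steps, strictly decreasing):
  μ^(1)=5; μ^(2)=-15

((2, 2, 0, 2); (0, 0, 2, 0))


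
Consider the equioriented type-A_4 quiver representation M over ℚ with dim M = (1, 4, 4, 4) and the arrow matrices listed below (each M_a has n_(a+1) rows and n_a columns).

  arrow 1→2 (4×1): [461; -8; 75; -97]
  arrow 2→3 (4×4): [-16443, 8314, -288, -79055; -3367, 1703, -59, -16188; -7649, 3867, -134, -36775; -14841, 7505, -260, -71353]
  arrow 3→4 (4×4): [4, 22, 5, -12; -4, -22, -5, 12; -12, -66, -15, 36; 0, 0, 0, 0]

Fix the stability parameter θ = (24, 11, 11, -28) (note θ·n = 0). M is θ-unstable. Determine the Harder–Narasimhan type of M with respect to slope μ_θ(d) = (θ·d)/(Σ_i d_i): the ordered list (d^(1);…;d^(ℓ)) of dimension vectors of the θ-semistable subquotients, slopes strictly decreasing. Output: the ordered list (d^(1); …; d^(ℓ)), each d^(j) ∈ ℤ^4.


Barcode: M ≅ I[1,2], I[2,3]^2, I[2,4], I[3,3], I[4,4]^3. HN layers by μ_θ (4 steps, strictly decreasing):
  μ^(1)=35/2; μ^(2)=11; μ^(3)=-2; μ^(4)=-28

((1, 1, 0, 0); (0, 2, 3, 0); (0, 1, 1, 1); (0, 0, 0, 3))


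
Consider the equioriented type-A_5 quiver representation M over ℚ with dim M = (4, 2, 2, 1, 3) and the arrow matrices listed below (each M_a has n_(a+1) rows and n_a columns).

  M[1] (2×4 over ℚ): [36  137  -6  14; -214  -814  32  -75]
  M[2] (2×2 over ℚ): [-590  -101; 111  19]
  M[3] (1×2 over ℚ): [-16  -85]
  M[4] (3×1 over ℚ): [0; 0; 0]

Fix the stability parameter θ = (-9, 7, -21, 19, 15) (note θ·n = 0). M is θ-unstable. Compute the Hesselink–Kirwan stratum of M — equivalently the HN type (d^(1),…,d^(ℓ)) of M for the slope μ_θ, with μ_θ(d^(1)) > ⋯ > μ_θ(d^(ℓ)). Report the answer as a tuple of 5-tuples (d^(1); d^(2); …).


Via rank(M_{q-1}∘⋯∘M_p): M ≅ I[1,1]^2, I[1,3], I[1,4], I[5,5]^3.
μ_θ-semistable layers: μ^(1)=19; μ^(2)=15; μ^(3)=-7; μ^(4)=-9

((0, 0, 0, 1, 0); (0, 0, 0, 0, 3); (0, 2, 2, 0, 0); (4, 0, 0, 0, 0))


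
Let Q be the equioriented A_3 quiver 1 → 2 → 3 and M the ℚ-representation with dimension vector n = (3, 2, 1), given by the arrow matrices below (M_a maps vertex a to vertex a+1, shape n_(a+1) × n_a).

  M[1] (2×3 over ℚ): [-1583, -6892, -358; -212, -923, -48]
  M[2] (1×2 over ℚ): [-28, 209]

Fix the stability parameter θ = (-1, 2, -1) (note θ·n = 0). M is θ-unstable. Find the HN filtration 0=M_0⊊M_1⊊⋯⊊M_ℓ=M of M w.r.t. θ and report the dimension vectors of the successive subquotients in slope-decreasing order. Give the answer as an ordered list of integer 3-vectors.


Via rank(M_{q-1}∘⋯∘M_p): M ≅ I[1,1], I[1,2], I[1,3].
μ_θ-semistable layers: μ^(1)=2; μ^(2)=1/2; μ^(3)=-1

((0, 1, 0); (0, 1, 1); (3, 0, 0))


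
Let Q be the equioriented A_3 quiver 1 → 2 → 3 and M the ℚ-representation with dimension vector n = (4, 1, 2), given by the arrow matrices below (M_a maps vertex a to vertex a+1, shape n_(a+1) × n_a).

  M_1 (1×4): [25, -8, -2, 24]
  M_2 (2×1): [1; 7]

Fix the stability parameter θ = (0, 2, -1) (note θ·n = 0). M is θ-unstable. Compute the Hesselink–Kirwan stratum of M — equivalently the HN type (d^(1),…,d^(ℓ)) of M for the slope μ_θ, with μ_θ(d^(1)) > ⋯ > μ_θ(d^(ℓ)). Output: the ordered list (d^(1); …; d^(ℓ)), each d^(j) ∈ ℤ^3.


Interval decomposition of M: I[1,1]^3, I[1,3], I[3,3].
HN type (ℓ=3): μ^(1)=1/2; μ^(2)=0; μ^(3)=-1

((0, 1, 1); (4, 0, 0); (0, 0, 1))


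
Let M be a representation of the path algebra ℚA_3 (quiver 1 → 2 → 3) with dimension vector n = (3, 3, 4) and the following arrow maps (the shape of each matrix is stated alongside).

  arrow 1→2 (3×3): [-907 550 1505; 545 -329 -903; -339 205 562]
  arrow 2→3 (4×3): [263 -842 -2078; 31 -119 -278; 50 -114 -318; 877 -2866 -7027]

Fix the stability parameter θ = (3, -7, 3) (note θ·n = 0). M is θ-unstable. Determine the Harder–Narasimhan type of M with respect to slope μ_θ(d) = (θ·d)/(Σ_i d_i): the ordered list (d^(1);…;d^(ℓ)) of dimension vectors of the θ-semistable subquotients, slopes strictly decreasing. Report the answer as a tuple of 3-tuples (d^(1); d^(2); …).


Interval decomposition of M: I[1,3]^3, I[3,3].
HN type (ℓ=2): μ^(1)=3; μ^(2)=-2

((0, 0, 4); (3, 3, 0))


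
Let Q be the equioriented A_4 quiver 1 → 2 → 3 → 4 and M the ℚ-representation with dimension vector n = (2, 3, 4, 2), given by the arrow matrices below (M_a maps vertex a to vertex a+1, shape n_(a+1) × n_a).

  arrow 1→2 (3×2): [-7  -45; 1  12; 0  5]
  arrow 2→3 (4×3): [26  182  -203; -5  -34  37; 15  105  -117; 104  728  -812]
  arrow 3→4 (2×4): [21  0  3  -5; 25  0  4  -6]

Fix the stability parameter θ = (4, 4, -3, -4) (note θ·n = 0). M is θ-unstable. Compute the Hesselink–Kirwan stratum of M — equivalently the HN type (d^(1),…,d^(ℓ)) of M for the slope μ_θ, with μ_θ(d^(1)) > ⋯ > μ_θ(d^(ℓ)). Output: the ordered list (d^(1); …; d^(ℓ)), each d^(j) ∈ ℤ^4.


Interval decomposition of M: I[1,3], I[1,4], I[2,4], I[3,3].
HN type (ℓ=4): μ^(1)=5/3; μ^(2)=1/4; μ^(3)=-1; μ^(4)=-3

((1, 1, 1, 0); (1, 1, 1, 1); (0, 1, 1, 1); (0, 0, 1, 0))


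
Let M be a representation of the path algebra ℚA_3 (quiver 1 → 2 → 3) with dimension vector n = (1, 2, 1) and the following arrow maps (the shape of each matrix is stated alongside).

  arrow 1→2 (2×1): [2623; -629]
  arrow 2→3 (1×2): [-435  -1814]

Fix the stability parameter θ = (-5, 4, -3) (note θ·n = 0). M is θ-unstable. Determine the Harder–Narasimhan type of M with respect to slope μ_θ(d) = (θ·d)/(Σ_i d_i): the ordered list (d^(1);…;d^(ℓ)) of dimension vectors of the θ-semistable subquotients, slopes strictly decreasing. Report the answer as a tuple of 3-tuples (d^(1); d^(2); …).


Interval decomposition of M: I[1,3], I[2,2].
HN type (ℓ=3): μ^(1)=4; μ^(2)=1/2; μ^(3)=-5

((0, 1, 0); (0, 1, 1); (1, 0, 0))


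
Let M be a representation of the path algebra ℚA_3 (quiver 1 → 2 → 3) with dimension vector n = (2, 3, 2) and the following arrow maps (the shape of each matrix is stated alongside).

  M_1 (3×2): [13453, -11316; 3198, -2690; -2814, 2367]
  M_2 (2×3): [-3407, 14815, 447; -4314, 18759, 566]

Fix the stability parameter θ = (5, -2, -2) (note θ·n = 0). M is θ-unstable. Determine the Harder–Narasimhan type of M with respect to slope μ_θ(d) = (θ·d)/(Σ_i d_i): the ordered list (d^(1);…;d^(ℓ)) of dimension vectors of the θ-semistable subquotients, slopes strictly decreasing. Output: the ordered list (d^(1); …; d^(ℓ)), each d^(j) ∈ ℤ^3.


Interval decomposition of M: I[1,2], I[1,3], I[2,3].
HN type (ℓ=3): μ^(1)=3/2; μ^(2)=1/3; μ^(3)=-2

((1, 1, 0); (1, 1, 1); (0, 1, 1))


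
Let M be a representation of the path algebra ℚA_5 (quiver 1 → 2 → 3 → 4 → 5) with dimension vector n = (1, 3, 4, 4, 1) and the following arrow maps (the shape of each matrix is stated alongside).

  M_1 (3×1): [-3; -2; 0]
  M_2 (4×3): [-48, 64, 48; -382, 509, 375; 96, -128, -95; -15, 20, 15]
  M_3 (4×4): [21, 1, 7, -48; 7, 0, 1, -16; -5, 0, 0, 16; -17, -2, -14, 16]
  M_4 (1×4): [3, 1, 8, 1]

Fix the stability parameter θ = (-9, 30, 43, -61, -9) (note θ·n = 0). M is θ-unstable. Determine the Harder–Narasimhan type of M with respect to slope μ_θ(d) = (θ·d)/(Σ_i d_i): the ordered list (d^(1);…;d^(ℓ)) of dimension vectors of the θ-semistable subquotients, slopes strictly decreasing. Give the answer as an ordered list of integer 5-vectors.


Barcode: M ≅ I[1,3], I[2,4], I[2,5], I[3,4], I[4,4]. HN layers by μ_θ (6 steps, strictly decreasing):
  μ^(1)=43; μ^(2)=30; μ^(3)=4; μ^(4)=3/4; μ^(5)=-9; μ^(6)=-61

((0, 0, 1, 0, 0); (0, 1, 0, 0, 0); (0, 1, 1, 1, 0); (0, 1, 1, 1, 1); (1, 0, 1, 1, 0); (0, 0, 0, 1, 0))


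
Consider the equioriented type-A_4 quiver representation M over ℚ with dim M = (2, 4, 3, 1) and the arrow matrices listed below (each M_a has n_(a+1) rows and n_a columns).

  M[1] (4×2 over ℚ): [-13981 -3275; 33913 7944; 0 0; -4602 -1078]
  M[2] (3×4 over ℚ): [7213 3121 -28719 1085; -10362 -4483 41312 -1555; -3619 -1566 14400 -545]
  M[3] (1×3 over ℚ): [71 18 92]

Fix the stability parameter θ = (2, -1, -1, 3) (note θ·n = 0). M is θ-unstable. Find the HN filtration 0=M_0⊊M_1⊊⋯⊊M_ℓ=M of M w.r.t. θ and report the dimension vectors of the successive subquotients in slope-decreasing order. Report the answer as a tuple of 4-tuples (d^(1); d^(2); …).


Barcode: M ≅ I[1,3], I[1,4], I[2,2], I[2,3]. HN layers by μ_θ (3 steps, strictly decreasing):
  μ^(1)=3; μ^(2)=0; μ^(3)=-1

((0, 0, 0, 1); (2, 2, 2, 0); (0, 2, 1, 0))


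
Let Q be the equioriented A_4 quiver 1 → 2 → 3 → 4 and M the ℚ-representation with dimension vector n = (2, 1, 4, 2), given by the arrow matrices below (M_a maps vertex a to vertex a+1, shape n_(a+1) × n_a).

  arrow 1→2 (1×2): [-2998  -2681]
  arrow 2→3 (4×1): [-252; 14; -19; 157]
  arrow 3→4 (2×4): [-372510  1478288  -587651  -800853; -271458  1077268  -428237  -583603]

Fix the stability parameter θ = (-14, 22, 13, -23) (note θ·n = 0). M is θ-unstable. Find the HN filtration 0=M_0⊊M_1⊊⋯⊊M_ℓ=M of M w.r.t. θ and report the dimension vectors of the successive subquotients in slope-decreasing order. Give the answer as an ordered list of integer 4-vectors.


Barcode: M ≅ I[1,1], I[1,3], I[3,3], I[3,4]^2. HN layers by μ_θ (4 steps, strictly decreasing):
  μ^(1)=35/2; μ^(2)=13; μ^(3)=-5; μ^(4)=-14

((0, 1, 1, 0); (0, 0, 1, 0); (0, 0, 2, 2); (2, 0, 0, 0))


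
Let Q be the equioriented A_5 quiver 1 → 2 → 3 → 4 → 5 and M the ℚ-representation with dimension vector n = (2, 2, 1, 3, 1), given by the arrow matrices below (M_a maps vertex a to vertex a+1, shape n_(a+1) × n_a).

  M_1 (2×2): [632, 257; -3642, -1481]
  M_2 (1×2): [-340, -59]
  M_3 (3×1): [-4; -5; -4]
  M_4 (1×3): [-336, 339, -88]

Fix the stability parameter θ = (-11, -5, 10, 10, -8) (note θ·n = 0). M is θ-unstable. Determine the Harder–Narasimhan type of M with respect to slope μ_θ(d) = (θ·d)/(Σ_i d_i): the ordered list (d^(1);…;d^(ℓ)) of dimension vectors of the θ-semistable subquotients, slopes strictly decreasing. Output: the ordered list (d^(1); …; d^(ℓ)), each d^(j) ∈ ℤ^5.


Barcode: M ≅ I[1,2], I[1,5], I[4,4]^2. HN layers by μ_θ (4 steps, strictly decreasing):
  μ^(1)=10; μ^(2)=4; μ^(3)=-5; μ^(4)=-11

((0, 0, 0, 2, 0); (0, 0, 1, 1, 1); (0, 2, 0, 0, 0); (2, 0, 0, 0, 0))


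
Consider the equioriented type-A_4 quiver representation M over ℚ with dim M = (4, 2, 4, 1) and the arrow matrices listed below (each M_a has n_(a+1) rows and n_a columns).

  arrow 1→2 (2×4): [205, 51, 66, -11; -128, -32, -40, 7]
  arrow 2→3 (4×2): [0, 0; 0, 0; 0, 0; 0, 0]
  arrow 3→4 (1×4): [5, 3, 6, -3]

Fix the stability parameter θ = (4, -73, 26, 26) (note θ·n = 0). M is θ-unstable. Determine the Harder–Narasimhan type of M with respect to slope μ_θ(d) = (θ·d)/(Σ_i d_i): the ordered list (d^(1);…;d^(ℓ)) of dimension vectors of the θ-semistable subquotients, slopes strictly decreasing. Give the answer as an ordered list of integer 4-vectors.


Barcode: M ≅ I[1,1]^2, I[1,2]^2, I[3,3]^3, I[3,4]. HN layers by μ_θ (3 steps, strictly decreasing):
  μ^(1)=26; μ^(2)=4; μ^(3)=-69/2

((0, 0, 4, 1); (2, 0, 0, 0); (2, 2, 0, 0))


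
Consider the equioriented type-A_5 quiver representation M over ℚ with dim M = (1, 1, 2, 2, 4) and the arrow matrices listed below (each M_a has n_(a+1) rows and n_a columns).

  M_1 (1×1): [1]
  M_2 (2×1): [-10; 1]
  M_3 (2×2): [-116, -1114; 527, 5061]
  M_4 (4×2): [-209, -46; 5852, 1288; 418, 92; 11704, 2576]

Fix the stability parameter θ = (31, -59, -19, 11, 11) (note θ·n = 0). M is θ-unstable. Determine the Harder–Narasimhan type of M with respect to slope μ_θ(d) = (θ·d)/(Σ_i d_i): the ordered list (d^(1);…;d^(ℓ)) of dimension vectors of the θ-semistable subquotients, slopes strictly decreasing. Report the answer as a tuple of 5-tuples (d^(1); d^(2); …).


Barcode: M ≅ I[1,4], I[3,5], I[5,5]^3. HN layers by μ_θ (3 steps, strictly decreasing):
  μ^(1)=11; μ^(2)=-47/3; μ^(3)=-19

((0, 0, 0, 2, 4); (1, 1, 1, 0, 0); (0, 0, 1, 0, 0))


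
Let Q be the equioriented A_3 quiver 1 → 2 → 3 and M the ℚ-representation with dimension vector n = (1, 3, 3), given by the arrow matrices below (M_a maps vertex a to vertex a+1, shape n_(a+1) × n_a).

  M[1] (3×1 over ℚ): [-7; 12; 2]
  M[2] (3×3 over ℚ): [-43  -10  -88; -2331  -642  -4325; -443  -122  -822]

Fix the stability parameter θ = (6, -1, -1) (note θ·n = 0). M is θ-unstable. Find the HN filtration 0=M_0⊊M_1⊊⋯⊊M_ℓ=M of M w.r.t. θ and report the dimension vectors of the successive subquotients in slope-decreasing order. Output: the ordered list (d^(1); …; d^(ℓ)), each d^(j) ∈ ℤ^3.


Interval decomposition of M: I[1,3], I[2,2], I[2,3], I[3,3].
HN type (ℓ=2): μ^(1)=4/3; μ^(2)=-1

((1, 1, 1); (0, 2, 2))


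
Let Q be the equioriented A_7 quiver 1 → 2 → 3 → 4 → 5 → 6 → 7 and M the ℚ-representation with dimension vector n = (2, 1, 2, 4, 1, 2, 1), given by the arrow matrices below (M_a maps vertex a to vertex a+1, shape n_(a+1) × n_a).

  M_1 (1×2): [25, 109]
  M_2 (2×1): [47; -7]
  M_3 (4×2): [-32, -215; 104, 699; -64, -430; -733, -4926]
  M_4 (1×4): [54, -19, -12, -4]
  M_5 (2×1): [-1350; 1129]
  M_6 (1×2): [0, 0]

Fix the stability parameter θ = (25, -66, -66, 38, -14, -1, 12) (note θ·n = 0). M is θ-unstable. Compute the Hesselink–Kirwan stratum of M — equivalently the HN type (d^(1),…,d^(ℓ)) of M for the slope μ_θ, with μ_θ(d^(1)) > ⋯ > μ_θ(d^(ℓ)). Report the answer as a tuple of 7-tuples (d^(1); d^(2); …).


Interval decomposition of M: I[1,1], I[1,6], I[3,4], I[4,4]^2, I[6,6], I[7,7].
HN type (ℓ=7): μ^(1)=38; μ^(2)=25; μ^(3)=12; μ^(4)=23/3; μ^(5)=-1; μ^(6)=-107/3; μ^(7)=-66

((0, 0, 0, 3, 0, 0, 0); (1, 0, 0, 0, 0, 0, 0); (0, 0, 0, 0, 0, 0, 1); (0, 0, 0, 1, 1, 1, 0); (0, 0, 0, 0, 0, 1, 0); (1, 1, 1, 0, 0, 0, 0); (0, 0, 1, 0, 0, 0, 0))


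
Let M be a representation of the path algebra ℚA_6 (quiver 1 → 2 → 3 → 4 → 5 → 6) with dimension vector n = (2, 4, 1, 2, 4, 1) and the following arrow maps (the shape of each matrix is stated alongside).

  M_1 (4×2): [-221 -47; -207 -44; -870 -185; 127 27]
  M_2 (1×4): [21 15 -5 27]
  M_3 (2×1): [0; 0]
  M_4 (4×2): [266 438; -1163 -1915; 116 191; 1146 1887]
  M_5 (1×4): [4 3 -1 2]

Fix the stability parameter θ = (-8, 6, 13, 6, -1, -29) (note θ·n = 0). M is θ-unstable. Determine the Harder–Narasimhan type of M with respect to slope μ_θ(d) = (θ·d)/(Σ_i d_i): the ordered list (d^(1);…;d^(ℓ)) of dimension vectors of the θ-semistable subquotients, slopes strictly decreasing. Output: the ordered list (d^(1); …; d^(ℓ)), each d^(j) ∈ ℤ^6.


Interval decomposition of M: I[1,2], I[1,3], I[2,2]^2, I[4,5], I[4,6], I[5,5]^2.
HN type (ℓ=5): μ^(1)=13; μ^(2)=6; μ^(3)=5/2; μ^(4)=-1; μ^(5)=-8

((0, 0, 1, 0, 0, 0); (0, 4, 0, 0, 0, 0); (0, 0, 0, 1, 1, 0); (0, 0, 0, 0, 2, 0); (2, 0, 0, 1, 1, 1))


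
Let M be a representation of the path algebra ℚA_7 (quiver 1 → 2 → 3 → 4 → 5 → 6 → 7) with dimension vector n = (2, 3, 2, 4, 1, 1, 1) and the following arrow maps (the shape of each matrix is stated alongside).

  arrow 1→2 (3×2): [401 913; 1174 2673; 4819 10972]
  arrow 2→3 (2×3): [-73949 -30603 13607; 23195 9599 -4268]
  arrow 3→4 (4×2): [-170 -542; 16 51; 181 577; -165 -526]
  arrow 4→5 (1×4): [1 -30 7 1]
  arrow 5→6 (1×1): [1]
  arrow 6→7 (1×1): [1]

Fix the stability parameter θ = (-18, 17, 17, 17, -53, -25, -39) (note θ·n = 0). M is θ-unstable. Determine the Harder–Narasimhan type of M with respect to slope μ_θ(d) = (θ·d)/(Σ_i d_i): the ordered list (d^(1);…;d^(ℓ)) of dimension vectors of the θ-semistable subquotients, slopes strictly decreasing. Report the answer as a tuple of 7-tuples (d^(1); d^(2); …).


Via rank(M_{q-1}∘⋯∘M_p): M ≅ I[1,2], I[1,7], I[2,4], I[4,4]^2.
μ_θ-semistable layers: μ^(1)=17; μ^(2)=-11; μ^(3)=-18

((0, 2, 1, 3, 0, 0, 0); (0, 1, 1, 1, 1, 1, 1); (2, 0, 0, 0, 0, 0, 0))


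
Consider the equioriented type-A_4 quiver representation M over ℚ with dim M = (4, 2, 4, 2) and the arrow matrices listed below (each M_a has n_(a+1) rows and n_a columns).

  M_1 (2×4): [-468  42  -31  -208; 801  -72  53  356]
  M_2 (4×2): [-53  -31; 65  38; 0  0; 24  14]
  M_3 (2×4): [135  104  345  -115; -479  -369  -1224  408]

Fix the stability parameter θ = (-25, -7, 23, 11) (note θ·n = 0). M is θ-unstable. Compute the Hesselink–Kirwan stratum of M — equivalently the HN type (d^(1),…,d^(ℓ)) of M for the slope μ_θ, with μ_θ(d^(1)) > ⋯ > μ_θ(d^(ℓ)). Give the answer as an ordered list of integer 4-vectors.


Via rank(M_{q-1}∘⋯∘M_p): M ≅ I[1,1]^2, I[1,4]^2, I[3,3]^2.
μ_θ-semistable layers: μ^(1)=23; μ^(2)=17; μ^(3)=-7; μ^(4)=-25

((0, 0, 2, 0); (0, 0, 2, 2); (0, 2, 0, 0); (4, 0, 0, 0))


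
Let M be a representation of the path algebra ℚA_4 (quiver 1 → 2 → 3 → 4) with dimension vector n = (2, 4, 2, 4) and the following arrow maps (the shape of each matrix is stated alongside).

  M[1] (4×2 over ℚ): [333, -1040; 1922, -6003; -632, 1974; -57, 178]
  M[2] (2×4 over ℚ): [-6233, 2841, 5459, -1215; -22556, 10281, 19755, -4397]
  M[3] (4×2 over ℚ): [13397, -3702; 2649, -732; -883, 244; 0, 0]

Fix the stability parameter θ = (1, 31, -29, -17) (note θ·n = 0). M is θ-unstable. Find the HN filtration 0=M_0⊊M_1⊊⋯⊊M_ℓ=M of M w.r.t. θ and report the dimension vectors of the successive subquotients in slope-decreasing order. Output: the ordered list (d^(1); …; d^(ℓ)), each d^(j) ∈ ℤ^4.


Interval decomposition of M: I[1,4]^2, I[2,2]^2, I[4,4]^2.
HN type (ℓ=3): μ^(1)=31; μ^(2)=-7/2; μ^(3)=-17

((0, 2, 0, 0); (2, 2, 2, 2); (0, 0, 0, 2))


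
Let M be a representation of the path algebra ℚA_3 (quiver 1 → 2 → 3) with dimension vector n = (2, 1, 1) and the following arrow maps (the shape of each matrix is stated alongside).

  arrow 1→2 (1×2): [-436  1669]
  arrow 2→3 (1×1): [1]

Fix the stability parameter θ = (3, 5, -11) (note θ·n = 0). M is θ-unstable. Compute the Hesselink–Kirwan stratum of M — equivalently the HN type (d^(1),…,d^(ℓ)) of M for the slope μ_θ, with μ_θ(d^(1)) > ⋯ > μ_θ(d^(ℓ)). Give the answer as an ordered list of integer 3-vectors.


Interval decomposition of M: I[1,1], I[1,3].
HN type (ℓ=2): μ^(1)=3; μ^(2)=-1

((1, 0, 0); (1, 1, 1))


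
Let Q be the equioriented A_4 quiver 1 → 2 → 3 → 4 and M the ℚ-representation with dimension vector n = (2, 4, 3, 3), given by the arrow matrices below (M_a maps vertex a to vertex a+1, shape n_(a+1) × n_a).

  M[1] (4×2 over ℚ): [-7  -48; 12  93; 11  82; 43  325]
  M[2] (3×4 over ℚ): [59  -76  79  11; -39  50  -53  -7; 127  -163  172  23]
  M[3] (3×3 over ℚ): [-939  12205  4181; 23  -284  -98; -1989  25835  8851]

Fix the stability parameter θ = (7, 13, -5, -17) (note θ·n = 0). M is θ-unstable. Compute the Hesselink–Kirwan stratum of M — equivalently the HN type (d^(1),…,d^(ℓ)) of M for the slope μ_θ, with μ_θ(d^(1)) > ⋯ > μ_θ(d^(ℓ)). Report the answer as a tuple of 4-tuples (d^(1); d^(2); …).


Interval decomposition of M: I[1,2], I[1,4], I[2,2], I[2,4], I[3,3], I[4,4].
HN type (ℓ=6): μ^(1)=13; μ^(2)=7; μ^(3)=-1/2; μ^(4)=-3; μ^(5)=-5; μ^(6)=-17

((0, 2, 0, 0); (1, 0, 0, 0); (1, 1, 1, 1); (0, 1, 1, 1); (0, 0, 1, 0); (0, 0, 0, 1))


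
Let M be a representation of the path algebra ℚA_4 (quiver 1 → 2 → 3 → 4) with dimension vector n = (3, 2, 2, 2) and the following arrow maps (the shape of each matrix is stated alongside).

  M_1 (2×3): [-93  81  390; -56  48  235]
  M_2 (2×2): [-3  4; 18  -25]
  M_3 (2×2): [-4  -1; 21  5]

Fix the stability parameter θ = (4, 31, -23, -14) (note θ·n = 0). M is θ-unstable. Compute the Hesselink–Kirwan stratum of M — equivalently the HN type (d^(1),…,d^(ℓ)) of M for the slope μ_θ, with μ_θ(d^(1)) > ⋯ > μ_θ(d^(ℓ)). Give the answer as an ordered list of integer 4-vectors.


Via rank(M_{q-1}∘⋯∘M_p): M ≅ I[1,1], I[1,4]^2.
μ_θ-semistable layers: μ^(1)=4; μ^(2)=-1/2

((1, 0, 0, 0); (2, 2, 2, 2))


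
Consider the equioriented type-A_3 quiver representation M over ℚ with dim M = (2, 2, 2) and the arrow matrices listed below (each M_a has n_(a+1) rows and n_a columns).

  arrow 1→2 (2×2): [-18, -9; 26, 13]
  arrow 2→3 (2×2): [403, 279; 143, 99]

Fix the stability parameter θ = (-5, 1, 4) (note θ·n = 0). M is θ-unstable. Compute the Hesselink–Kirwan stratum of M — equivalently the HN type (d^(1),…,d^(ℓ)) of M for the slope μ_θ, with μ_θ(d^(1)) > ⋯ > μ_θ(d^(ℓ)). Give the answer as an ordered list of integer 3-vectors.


Barcode: M ≅ I[1,1], I[1,2], I[2,3], I[3,3]. HN layers by μ_θ (3 steps, strictly decreasing):
  μ^(1)=4; μ^(2)=1; μ^(3)=-5

((0, 0, 2); (0, 2, 0); (2, 0, 0))


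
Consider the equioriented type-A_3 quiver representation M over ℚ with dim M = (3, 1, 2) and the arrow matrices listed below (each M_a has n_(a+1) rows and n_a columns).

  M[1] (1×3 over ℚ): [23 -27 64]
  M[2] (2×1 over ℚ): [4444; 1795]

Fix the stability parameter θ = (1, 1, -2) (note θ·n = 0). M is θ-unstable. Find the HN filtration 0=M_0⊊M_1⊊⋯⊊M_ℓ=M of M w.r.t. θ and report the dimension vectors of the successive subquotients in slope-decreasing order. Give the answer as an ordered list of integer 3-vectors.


Barcode: M ≅ I[1,1]^2, I[1,3], I[3,3]. HN layers by μ_θ (3 steps, strictly decreasing):
  μ^(1)=1; μ^(2)=0; μ^(3)=-2

((2, 0, 0); (1, 1, 1); (0, 0, 1))


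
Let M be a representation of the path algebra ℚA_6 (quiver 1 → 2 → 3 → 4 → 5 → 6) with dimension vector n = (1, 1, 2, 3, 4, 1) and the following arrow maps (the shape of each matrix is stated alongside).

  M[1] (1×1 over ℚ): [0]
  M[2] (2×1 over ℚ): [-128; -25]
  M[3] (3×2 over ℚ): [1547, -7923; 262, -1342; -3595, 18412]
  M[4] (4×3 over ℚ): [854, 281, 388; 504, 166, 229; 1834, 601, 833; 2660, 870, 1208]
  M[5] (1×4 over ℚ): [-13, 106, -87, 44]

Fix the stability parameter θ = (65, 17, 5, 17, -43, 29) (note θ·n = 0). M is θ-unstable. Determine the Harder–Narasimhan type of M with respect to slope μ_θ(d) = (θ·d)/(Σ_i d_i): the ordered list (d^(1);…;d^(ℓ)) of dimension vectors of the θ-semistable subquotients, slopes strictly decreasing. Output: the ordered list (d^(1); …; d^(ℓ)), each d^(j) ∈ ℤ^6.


Barcode: M ≅ I[1,1], I[2,4], I[3,6], I[4,5], I[5,5]^2. HN layers by μ_θ (7 steps, strictly decreasing):
  μ^(1)=65; μ^(2)=29; μ^(3)=17; μ^(4)=11; μ^(5)=-7; μ^(6)=-13; μ^(7)=-43

((1, 0, 0, 0, 0, 0); (0, 0, 0, 0, 0, 1); (0, 0, 0, 1, 0, 0); (0, 1, 1, 0, 0, 0); (0, 0, 1, 1, 1, 0); (0, 0, 0, 1, 1, 0); (0, 0, 0, 0, 2, 0))


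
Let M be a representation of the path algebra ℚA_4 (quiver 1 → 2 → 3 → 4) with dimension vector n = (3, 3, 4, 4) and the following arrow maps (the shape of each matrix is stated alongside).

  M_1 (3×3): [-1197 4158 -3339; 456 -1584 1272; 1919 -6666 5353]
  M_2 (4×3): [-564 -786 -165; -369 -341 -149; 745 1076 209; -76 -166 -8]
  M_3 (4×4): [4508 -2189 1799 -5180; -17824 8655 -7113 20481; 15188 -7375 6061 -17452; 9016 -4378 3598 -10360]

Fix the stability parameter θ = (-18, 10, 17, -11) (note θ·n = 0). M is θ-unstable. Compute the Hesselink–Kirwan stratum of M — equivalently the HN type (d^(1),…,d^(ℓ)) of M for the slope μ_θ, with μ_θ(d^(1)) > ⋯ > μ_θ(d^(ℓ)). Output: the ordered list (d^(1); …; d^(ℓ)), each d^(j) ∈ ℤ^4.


Via rank(M_{q-1}∘⋯∘M_p): M ≅ I[1,1]^2, I[1,3], I[2,3], I[2,4], I[3,4], I[4,4]^2.
μ_θ-semistable layers: μ^(1)=17; μ^(2)=10; μ^(3)=16/3; μ^(4)=3; μ^(5)=-11; μ^(6)=-18

((0, 0, 2, 0); (0, 2, 0, 0); (0, 1, 1, 1); (0, 0, 1, 1); (0, 0, 0, 2); (3, 0, 0, 0))


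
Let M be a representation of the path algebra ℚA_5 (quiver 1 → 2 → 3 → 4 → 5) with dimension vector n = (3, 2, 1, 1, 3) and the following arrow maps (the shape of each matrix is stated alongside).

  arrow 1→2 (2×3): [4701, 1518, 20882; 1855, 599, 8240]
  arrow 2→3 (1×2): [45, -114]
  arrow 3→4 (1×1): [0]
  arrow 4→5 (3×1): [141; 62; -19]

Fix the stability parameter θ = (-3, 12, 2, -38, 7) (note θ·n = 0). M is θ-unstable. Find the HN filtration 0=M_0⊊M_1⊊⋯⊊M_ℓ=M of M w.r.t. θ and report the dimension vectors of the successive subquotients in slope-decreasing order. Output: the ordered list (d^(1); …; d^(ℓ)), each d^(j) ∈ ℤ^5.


Interval decomposition of M: I[1,1], I[1,2], I[1,3], I[4,5], I[5,5]^2.
HN type (ℓ=4): μ^(1)=12; μ^(2)=7; μ^(3)=-3; μ^(4)=-38

((0, 1, 0, 0, 0); (0, 1, 1, 0, 3); (3, 0, 0, 0, 0); (0, 0, 0, 1, 0))


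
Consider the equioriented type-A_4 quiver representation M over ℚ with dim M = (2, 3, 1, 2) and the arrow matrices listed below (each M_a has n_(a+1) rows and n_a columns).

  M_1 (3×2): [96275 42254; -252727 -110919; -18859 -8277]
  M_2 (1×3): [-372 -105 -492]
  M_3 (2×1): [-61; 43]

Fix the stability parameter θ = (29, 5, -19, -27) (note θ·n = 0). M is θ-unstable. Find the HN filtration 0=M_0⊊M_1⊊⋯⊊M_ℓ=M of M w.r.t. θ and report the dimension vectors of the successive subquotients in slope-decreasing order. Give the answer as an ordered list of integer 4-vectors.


Interval decomposition of M: I[1,2], I[1,4], I[2,2], I[4,4].
HN type (ℓ=4): μ^(1)=17; μ^(2)=5; μ^(3)=-3; μ^(4)=-27

((1, 1, 0, 0); (0, 1, 0, 0); (1, 1, 1, 1); (0, 0, 0, 1))


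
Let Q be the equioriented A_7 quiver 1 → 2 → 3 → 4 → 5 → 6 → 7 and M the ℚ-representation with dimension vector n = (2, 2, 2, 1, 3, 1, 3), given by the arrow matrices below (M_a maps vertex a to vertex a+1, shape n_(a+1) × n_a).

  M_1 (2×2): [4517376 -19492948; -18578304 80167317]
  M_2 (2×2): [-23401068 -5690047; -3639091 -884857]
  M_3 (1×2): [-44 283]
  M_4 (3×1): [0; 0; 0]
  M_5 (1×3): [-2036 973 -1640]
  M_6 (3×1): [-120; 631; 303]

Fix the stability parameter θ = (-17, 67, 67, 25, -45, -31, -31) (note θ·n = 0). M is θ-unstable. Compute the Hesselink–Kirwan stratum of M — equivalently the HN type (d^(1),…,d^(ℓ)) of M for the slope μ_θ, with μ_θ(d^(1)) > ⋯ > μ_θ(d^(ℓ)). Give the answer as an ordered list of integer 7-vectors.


Interval decomposition of M: I[1,1], I[1,4], I[2,3], I[5,5]^2, I[5,7], I[7,7]^2.
HN type (ℓ=5): μ^(1)=67; μ^(2)=53; μ^(3)=-17; μ^(4)=-31; μ^(5)=-45

((0, 1, 1, 0, 0, 0, 0); (0, 1, 1, 1, 0, 0, 0); (2, 0, 0, 0, 0, 0, 0); (0, 0, 0, 0, 0, 1, 3); (0, 0, 0, 0, 3, 0, 0))


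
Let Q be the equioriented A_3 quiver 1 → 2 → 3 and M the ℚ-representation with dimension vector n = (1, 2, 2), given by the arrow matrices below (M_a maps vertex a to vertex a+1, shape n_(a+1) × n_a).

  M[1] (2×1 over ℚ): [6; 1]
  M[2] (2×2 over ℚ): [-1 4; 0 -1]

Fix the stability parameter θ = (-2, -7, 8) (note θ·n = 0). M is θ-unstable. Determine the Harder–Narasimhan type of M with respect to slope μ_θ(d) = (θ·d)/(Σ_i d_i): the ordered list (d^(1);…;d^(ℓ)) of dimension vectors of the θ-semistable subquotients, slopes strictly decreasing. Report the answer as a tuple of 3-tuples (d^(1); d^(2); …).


Barcode: M ≅ I[1,3], I[2,3]. HN layers by μ_θ (3 steps, strictly decreasing):
  μ^(1)=8; μ^(2)=-9/2; μ^(3)=-7

((0, 0, 2); (1, 1, 0); (0, 1, 0))


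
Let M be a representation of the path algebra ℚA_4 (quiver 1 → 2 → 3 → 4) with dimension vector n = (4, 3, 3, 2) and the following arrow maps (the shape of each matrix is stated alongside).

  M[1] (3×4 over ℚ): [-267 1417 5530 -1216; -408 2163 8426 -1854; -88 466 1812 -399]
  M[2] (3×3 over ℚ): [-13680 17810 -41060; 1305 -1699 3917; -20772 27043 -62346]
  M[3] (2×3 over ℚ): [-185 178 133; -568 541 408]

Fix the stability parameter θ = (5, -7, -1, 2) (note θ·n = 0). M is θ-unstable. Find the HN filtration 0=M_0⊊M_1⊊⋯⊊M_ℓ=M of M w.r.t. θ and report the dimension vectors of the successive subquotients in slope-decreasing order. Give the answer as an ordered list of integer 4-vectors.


Interval decomposition of M: I[1,1], I[1,2], I[1,4]^2, I[3,3].
HN type (ℓ=3): μ^(1)=5; μ^(2)=2; μ^(3)=-1

((1, 0, 0, 0); (0, 0, 0, 2); (3, 3, 3, 0))


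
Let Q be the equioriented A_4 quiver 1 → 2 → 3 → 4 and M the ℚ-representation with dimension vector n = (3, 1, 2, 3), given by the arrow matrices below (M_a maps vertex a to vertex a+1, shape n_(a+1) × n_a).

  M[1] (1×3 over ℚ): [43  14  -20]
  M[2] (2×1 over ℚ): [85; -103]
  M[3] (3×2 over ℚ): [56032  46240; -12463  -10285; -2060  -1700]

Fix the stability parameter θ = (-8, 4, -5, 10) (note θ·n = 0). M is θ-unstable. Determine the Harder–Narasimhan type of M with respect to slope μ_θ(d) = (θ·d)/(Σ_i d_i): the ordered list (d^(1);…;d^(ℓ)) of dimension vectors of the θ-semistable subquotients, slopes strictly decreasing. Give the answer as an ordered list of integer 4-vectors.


Interval decomposition of M: I[1,1]^2, I[1,3], I[3,4], I[4,4]^2.
HN type (ℓ=4): μ^(1)=10; μ^(2)=-1/2; μ^(3)=-5; μ^(4)=-8

((0, 0, 0, 3); (0, 1, 1, 0); (0, 0, 1, 0); (3, 0, 0, 0))


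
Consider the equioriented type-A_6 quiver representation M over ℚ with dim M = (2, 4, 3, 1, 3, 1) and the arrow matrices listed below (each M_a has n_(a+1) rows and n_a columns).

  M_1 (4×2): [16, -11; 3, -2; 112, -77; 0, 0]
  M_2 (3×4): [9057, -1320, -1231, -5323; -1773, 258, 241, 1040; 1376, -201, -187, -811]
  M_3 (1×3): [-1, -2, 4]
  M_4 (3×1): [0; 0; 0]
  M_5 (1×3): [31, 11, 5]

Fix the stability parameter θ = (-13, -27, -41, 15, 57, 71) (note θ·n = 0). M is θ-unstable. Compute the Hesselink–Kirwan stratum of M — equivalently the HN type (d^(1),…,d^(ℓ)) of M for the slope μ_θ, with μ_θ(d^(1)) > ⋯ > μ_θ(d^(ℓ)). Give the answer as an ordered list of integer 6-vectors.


Via rank(M_{q-1}∘⋯∘M_p): M ≅ I[1,2], I[1,3], I[2,3], I[2,4], I[5,5]^2, I[5,6].
μ_θ-semistable layers: μ^(1)=71; μ^(2)=57; μ^(3)=15; μ^(4)=-20; μ^(5)=-27; μ^(6)=-34

((0, 0, 0, 0, 0, 1); (0, 0, 0, 0, 3, 0); (0, 0, 0, 1, 0, 0); (1, 1, 0, 0, 0, 0); (1, 1, 1, 0, 0, 0); (0, 2, 2, 0, 0, 0))


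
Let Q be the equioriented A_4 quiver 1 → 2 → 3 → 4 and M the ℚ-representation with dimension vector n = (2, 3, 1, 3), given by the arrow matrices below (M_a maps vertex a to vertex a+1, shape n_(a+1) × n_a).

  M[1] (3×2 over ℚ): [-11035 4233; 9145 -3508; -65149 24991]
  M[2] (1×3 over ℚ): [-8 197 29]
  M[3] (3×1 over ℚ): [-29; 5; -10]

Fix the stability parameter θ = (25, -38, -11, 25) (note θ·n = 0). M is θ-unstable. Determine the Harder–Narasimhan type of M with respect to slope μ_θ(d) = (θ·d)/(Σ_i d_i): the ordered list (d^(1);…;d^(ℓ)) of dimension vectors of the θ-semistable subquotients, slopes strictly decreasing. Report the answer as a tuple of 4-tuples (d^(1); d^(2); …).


Via rank(M_{q-1}∘⋯∘M_p): M ≅ I[1,2], I[1,4], I[2,2], I[4,4]^2.
μ_θ-semistable layers: μ^(1)=25; μ^(2)=-13/2; μ^(3)=-8; μ^(4)=-38

((0, 0, 0, 3); (1, 1, 0, 0); (1, 1, 1, 0); (0, 1, 0, 0))


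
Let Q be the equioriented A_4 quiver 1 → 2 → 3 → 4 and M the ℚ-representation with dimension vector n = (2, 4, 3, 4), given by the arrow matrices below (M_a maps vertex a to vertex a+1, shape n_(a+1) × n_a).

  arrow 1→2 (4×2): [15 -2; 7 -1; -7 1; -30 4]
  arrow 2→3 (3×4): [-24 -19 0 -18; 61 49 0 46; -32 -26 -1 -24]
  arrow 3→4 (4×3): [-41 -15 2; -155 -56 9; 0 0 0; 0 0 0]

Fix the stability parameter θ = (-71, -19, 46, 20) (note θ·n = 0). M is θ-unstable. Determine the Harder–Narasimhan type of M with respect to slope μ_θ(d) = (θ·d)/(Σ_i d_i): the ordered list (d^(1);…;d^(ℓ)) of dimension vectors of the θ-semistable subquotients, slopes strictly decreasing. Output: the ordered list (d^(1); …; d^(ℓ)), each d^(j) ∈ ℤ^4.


Interval decomposition of M: I[1,3], I[1,4], I[2,2], I[2,4], I[4,4]^2.
HN type (ℓ=5): μ^(1)=46; μ^(2)=33; μ^(3)=20; μ^(4)=-19; μ^(5)=-71

((0, 0, 1, 0); (0, 0, 2, 2); (0, 0, 0, 2); (0, 4, 0, 0); (2, 0, 0, 0))


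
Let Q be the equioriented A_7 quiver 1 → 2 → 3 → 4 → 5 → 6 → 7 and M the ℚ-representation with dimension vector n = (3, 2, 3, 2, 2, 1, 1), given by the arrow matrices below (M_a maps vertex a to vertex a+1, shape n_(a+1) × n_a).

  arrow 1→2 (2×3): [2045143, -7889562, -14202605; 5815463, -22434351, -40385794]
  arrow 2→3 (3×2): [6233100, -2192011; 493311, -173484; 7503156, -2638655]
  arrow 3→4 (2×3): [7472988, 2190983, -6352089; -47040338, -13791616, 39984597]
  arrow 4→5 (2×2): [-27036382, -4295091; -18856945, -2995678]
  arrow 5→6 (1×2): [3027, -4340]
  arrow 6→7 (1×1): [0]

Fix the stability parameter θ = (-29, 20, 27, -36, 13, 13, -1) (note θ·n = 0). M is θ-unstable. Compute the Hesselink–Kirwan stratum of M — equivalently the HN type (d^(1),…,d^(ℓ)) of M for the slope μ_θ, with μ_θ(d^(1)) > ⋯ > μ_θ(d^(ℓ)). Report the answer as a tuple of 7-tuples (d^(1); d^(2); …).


Interval decomposition of M: I[1,1], I[1,5], I[1,6], I[3,3], I[7,7].
HN type (ℓ=5): μ^(1)=27; μ^(2)=13; μ^(3)=11/3; μ^(4)=-1; μ^(5)=-29

((0, 0, 1, 0, 0, 0, 0); (0, 0, 0, 0, 2, 1, 0); (0, 2, 2, 2, 0, 0, 0); (0, 0, 0, 0, 0, 0, 1); (3, 0, 0, 0, 0, 0, 0))


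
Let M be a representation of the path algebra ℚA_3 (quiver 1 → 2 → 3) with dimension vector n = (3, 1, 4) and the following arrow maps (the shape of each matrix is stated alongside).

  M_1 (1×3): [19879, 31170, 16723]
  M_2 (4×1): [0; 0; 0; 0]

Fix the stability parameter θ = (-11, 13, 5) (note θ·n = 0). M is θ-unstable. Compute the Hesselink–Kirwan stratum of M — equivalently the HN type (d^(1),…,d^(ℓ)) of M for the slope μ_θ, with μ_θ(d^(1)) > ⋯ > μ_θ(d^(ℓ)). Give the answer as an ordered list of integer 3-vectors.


Barcode: M ≅ I[1,1]^2, I[1,2], I[3,3]^4. HN layers by μ_θ (3 steps, strictly decreasing):
  μ^(1)=13; μ^(2)=5; μ^(3)=-11

((0, 1, 0); (0, 0, 4); (3, 0, 0))


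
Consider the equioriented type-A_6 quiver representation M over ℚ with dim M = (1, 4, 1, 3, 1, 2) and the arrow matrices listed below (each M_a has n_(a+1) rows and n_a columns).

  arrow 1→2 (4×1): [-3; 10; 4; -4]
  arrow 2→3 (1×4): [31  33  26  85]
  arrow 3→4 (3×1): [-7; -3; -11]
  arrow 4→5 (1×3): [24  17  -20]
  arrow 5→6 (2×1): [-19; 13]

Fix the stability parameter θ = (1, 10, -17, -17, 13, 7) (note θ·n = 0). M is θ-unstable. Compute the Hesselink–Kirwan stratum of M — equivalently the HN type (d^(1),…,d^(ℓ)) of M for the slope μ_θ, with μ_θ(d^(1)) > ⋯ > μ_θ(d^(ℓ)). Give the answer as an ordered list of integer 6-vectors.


Interval decomposition of M: I[1,6], I[2,2]^3, I[4,4]^2, I[6,6].
HN type (ℓ=4): μ^(1)=10; μ^(2)=7; μ^(3)=-23/4; μ^(4)=-17

((0, 3, 0, 0, 1, 1); (0, 0, 0, 0, 0, 1); (1, 1, 1, 1, 0, 0); (0, 0, 0, 2, 0, 0))


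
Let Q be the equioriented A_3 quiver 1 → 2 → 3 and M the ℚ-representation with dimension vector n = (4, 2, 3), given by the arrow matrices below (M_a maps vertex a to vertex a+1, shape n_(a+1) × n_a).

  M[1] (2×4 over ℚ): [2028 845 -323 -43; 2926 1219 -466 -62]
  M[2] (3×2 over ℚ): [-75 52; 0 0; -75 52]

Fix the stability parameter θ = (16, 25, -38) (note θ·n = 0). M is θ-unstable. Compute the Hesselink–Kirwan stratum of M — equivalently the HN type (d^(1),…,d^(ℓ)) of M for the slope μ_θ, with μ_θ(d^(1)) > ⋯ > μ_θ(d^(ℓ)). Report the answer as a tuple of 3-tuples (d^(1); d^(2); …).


Interval decomposition of M: I[1,1]^2, I[1,2], I[1,3], I[3,3]^2.
HN type (ℓ=4): μ^(1)=25; μ^(2)=16; μ^(3)=1; μ^(4)=-38

((0, 1, 0); (3, 0, 0); (1, 1, 1); (0, 0, 2))


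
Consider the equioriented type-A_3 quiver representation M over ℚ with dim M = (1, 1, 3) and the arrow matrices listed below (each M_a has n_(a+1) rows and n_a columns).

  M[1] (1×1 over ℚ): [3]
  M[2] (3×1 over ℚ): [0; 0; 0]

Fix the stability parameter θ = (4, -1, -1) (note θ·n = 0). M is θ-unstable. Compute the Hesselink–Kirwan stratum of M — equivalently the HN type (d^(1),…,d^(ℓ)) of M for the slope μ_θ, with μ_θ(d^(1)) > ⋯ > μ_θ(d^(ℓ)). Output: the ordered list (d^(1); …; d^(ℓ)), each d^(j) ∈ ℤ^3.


Interval decomposition of M: I[1,2], I[3,3]^3.
HN type (ℓ=2): μ^(1)=3/2; μ^(2)=-1

((1, 1, 0); (0, 0, 3))


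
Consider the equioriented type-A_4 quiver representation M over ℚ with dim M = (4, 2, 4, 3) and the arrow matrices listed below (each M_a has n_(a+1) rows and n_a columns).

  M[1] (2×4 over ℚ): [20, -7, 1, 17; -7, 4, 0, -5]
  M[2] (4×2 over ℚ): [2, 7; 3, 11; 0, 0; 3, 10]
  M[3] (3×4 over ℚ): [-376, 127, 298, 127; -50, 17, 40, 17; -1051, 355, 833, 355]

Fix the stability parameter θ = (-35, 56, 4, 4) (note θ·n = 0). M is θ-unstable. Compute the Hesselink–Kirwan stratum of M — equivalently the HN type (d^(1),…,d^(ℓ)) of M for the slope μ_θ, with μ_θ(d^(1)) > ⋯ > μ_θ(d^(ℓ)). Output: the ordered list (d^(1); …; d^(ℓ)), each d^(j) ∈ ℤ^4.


Barcode: M ≅ I[1,1]^2, I[1,3], I[1,4], I[3,3], I[3,4], I[4,4]. HN layers by μ_θ (4 steps, strictly decreasing):
  μ^(1)=30; μ^(2)=64/3; μ^(3)=4; μ^(4)=-35

((0, 1, 1, 0); (0, 1, 1, 1); (0, 0, 2, 2); (4, 0, 0, 0))


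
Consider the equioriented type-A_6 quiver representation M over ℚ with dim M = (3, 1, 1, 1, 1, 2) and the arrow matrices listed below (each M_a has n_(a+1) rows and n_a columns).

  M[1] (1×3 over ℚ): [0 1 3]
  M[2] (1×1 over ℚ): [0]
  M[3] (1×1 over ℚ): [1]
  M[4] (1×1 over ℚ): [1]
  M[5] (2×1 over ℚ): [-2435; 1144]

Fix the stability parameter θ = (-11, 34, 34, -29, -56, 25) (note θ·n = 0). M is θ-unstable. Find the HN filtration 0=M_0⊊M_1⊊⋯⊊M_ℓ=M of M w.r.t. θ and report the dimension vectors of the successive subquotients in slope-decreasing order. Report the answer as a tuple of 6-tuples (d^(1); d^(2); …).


Via rank(M_{q-1}∘⋯∘M_p): M ≅ I[1,1]^2, I[1,2], I[3,6], I[6,6].
μ_θ-semistable layers: μ^(1)=34; μ^(2)=25; μ^(3)=-11; μ^(4)=-17

((0, 1, 0, 0, 0, 0); (0, 0, 0, 0, 0, 2); (3, 0, 0, 0, 0, 0); (0, 0, 1, 1, 1, 0))
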